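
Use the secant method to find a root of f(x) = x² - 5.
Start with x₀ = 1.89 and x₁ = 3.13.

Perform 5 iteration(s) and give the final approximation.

f(x) = x² - 5
x₀ = 1.89, x₁ = 3.13

Secant formula: x_{n+1} = x_n - f(x_n)(x_n - x_{n-1})/(f(x_n) - f(x_{n-1}))

Iteration 1:
  f(1.890000) = -1.427900
  f(3.130000) = 4.796900
  x_2 = 3.130000 - 4.796900×(3.130000 - 1.890000)/(4.796900 - (-1.427900))
       = 2.174442
Iteration 2:
  f(3.130000) = 4.796900
  f(2.174442) = -0.271801
  x_3 = 2.174442 - (-0.271801)×(2.174442 - 3.130000)/(-0.271801 - 4.796900)
       = 2.225682
Iteration 3:
  f(2.174442) = -0.271801
  f(2.225682) = -0.046337
  x_4 = 2.225682 - (-0.046337)×(2.225682 - 2.174442)/(-0.046337 - (-0.271801))
       = 2.236213
Iteration 4:
  f(2.225682) = -0.046337
  f(2.236213) = 0.000651
  x_5 = 2.236213 - 0.000651×(2.236213 - 2.225682)/(0.000651 - (-0.046337))
       = 2.236068
Iteration 5:
  f(2.236213) = 0.000651
  f(2.236068) = -0.000002
  x_6 = 2.236068 - (-0.000002)×(2.236068 - 2.236213)/(-0.000002 - 0.000651)
       = 2.236068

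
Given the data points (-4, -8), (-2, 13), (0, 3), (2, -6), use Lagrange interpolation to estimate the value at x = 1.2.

Lagrange interpolation formula:
P(x) = Σ yᵢ × Lᵢ(x)
where Lᵢ(x) = Π_{j≠i} (x - xⱼ)/(xᵢ - xⱼ)

L_0(1.2) = (1.2 - (-2))/(-4 - (-2)) × (1.2 - 0)/(-4 - 0) × (1.2 - 2)/(-4 - 2) = 0.064000
L_1(1.2) = (1.2 - (-4))/(-2 - (-4)) × (1.2 - 0)/(-2 - 0) × (1.2 - 2)/(-2 - 2) = -0.312000
L_2(1.2) = (1.2 - (-4))/(0 - (-4)) × (1.2 - (-2))/(0 - (-2)) × (1.2 - 2)/(0 - 2) = 0.832000
L_3(1.2) = (1.2 - (-4))/(2 - (-4)) × (1.2 - (-2))/(2 - (-2)) × (1.2 - 0)/(2 - 0) = 0.416000

P(1.2) = (-8)×L_0(1.2) + 13×L_1(1.2) + 3×L_2(1.2) + (-6)×L_3(1.2)
P(1.2) = -4.568000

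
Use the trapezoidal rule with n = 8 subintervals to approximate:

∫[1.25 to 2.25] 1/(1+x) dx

f(x) = 1/(1+x)
a = 1.25, b = 2.25, n = 8
h = (b - a)/n = 0.125000

Trapezoidal rule: (h/2)[f(x₀) + 2f(x₁) + 2f(x₂) + ... + f(xₙ)]

x_0 = 1.2500, f(x_0) = 0.444444, coefficient = 1
x_1 = 1.3750, f(x_1) = 0.421053, coefficient = 2
x_2 = 1.5000, f(x_2) = 0.400000, coefficient = 2
x_3 = 1.6250, f(x_3) = 0.380952, coefficient = 2
x_4 = 1.7500, f(x_4) = 0.363636, coefficient = 2
x_5 = 1.8750, f(x_5) = 0.347826, coefficient = 2
x_6 = 2.0000, f(x_6) = 0.333333, coefficient = 2
x_7 = 2.1250, f(x_7) = 0.320000, coefficient = 2
x_8 = 2.2500, f(x_8) = 0.307692, coefficient = 1

I ≈ (0.125000/2) × 5.885738 = 0.367859
Exact value: 0.367725
Error: 0.000134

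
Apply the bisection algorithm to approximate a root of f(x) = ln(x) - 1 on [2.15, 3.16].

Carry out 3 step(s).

f(x) = ln(x) - 1
Initial interval: [2.15, 3.16]

Iteration 1:
  c_1 = (2.150000 + 3.160000)/2 = 2.655000
  f(c_1) = f(2.655000) = -0.023555
  f(a) × f(c) ≥ 0, new interval: [2.655000, 3.160000]
Iteration 2:
  c_2 = (2.655000 + 3.160000)/2 = 2.907500
  f(c_2) = f(2.907500) = 0.067294
  f(a) × f(c) < 0, new interval: [2.655000, 2.907500]
Iteration 3:
  c_3 = (2.655000 + 2.907500)/2 = 2.781250
  f(c_3) = f(2.781250) = 0.022900
  f(a) × f(c) < 0, new interval: [2.655000, 2.781250]

After 3 iteration(s), the approximation is c_3 = 2.781250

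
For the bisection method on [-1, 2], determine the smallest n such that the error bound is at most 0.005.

We need (b-a)/2^n ≤ 0.005
(2 - (-1))/2^n ≤ 0.005
3/2^n ≤ 0.005
2^n ≥ 600
n ≥ log₂(600) = 9.23
n ≥ 10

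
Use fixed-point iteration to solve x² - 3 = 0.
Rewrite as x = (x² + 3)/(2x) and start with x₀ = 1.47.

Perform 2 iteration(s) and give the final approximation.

Equation: x² - 3 = 0
Fixed-point form: x = (x² + 3)/(2x)
x₀ = 1.47

x_1 = g(1.470000) = 1.755408
x_2 = g(1.755408) = 1.732206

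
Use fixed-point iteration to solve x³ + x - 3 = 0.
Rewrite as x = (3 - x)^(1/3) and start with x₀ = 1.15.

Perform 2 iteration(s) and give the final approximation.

Equation: x³ + x - 3 = 0
Fixed-point form: x = (3 - x)^(1/3)
x₀ = 1.15

x_1 = g(1.150000) = 1.227601
x_2 = g(1.227601) = 1.210191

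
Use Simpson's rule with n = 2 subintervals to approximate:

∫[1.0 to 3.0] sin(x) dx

f(x) = sin(x)
a = 1.0, b = 3.0, n = 2
h = (b - a)/n = 1.000000

Simpson's rule: (h/3)[f(x₀) + 4f(x₁) + 2f(x₂) + ... + f(xₙ)]

x_0 = 1.0000, f(x_0) = 0.841471, coefficient = 1
x_1 = 2.0000, f(x_1) = 0.909297, coefficient = 4
x_2 = 3.0000, f(x_2) = 0.141120, coefficient = 1

I ≈ (1.000000/3) × 4.619781 = 1.539927
Exact value: 1.530295
Error: 0.009632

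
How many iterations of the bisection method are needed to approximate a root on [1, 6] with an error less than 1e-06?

We need (b-a)/2^n ≤ 1e-06
(6 - 1)/2^n ≤ 1e-06
5/2^n ≤ 1e-06
2^n ≥ 5000000
n ≥ log₂(5000000) = 22.25
n ≥ 23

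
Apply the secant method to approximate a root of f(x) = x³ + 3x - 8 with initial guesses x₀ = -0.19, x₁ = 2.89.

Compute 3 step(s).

f(x) = x³ + 3x - 8
x₀ = -0.19, x₁ = 2.89

Secant formula: x_{n+1} = x_n - f(x_n)(x_n - x_{n-1})/(f(x_n) - f(x_{n-1}))

Iteration 1:
  f(-0.190000) = -8.576859
  f(2.890000) = 24.807569
  x_2 = 2.890000 - 24.807569×(2.890000 - (-0.190000))/(24.807569 - (-8.576859))
       = 0.601289
Iteration 2:
  f(2.890000) = 24.807569
  f(0.601289) = -5.978738
  x_3 = 0.601289 - (-5.978738)×(0.601289 - 2.890000)/(-5.978738 - 24.807569)
       = 1.045759
Iteration 3:
  f(0.601289) = -5.978738
  f(1.045759) = -3.719066
  x_4 = 1.045759 - (-3.719066)×(1.045759 - 0.601289)/(-3.719066 - (-5.978738))
       = 1.777288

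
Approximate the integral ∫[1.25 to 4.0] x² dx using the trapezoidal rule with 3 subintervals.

f(x) = x²
a = 1.25, b = 4.0, n = 3
h = (b - a)/n = 0.916667

Trapezoidal rule: (h/2)[f(x₀) + 2f(x₁) + 2f(x₂) + ... + f(xₙ)]

x_0 = 1.2500, f(x_0) = 1.562500, coefficient = 1
x_1 = 2.1667, f(x_1) = 4.694444, coefficient = 2
x_2 = 3.0833, f(x_2) = 9.506944, coefficient = 2
x_3 = 4.0000, f(x_3) = 16.000000, coefficient = 1

I ≈ (0.916667/2) × 45.965278 = 21.067419
Exact value: 20.682292
Error: 0.385127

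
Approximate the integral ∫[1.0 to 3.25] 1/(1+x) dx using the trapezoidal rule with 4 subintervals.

f(x) = 1/(1+x)
a = 1.0, b = 3.25, n = 4
h = (b - a)/n = 0.562500

Trapezoidal rule: (h/2)[f(x₀) + 2f(x₁) + 2f(x₂) + ... + f(xₙ)]

x_0 = 1.0000, f(x_0) = 0.500000, coefficient = 1
x_1 = 1.5625, f(x_1) = 0.390244, coefficient = 2
x_2 = 2.1250, f(x_2) = 0.320000, coefficient = 2
x_3 = 2.6875, f(x_3) = 0.271186, coefficient = 2
x_4 = 3.2500, f(x_4) = 0.235294, coefficient = 1

I ≈ (0.562500/2) × 2.698155 = 0.758856
Exact value: 0.753772
Error: 0.005084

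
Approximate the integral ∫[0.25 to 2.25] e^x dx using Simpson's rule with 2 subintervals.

f(x) = e^x
a = 0.25, b = 2.25, n = 2
h = (b - a)/n = 1.000000

Simpson's rule: (h/3)[f(x₀) + 4f(x₁) + 2f(x₂) + ... + f(xₙ)]

x_0 = 0.2500, f(x_0) = 1.284025, coefficient = 1
x_1 = 1.2500, f(x_1) = 3.490343, coefficient = 4
x_2 = 2.2500, f(x_2) = 9.487736, coefficient = 1

I ≈ (1.000000/3) × 24.733133 = 8.244378
Exact value: 8.203710
Error: 0.040667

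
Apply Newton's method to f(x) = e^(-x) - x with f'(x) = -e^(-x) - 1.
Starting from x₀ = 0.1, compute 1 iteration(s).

f(x) = e^(-x) - x
f'(x) = -e^(-x) - 1
x₀ = 0.1

Newton-Raphson formula: x_{n+1} = x_n - f(x_n)/f'(x_n)

Iteration 1:
  f(0.100000) = 0.804837
  f'(0.100000) = -1.904837
  x_1 = 0.100000 - 0.804837/(-1.904837) = 0.522523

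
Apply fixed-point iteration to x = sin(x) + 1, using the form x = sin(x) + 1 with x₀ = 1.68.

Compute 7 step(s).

Equation: x = sin(x) + 1
Fixed-point form: x = sin(x) + 1
x₀ = 1.68

x_1 = g(1.680000) = 1.994043
x_2 = g(1.994043) = 1.911760
x_3 = g(1.911760) = 1.942433
x_4 = g(1.942433) = 1.931734
x_5 = g(1.931734) = 1.935566
x_6 = g(1.935566) = 1.934206
x_7 = g(1.934206) = 1.934690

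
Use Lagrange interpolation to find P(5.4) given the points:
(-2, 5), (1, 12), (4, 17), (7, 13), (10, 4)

Lagrange interpolation formula:
P(x) = Σ yᵢ × Lᵢ(x)
where Lᵢ(x) = Π_{j≠i} (x - xⱼ)/(xᵢ - xⱼ)

L_0(5.4) = (5.4 - 1)/(-2 - 1) × (5.4 - 4)/(-2 - 4) × (5.4 - 7)/(-2 - 7) × (5.4 - 10)/(-2 - 10) = 0.023322
L_1(5.4) = (5.4 - (-2))/(1 - (-2)) × (5.4 - 4)/(1 - 4) × (5.4 - 7)/(1 - 7) × (5.4 - 10)/(1 - 10) = -0.156892
L_2(5.4) = (5.4 - (-2))/(4 - (-2)) × (5.4 - 1)/(4 - 1) × (5.4 - 7)/(4 - 7) × (5.4 - 10)/(4 - 10) = 0.739635
L_3(5.4) = (5.4 - (-2))/(7 - (-2)) × (5.4 - 1)/(7 - 1) × (5.4 - 4)/(7 - 4) × (5.4 - 10)/(7 - 10) = 0.431453
L_4(5.4) = (5.4 - (-2))/(10 - (-2)) × (5.4 - 1)/(10 - 1) × (5.4 - 4)/(10 - 4) × (5.4 - 7)/(10 - 7) = -0.037518

P(5.4) = 5×L_0(5.4) + 12×L_1(5.4) + 17×L_2(5.4) + 13×L_3(5.4) + 4×L_4(5.4)
P(5.4) = 16.266515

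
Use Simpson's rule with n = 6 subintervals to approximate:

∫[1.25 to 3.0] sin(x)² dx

f(x) = sin(x)²
a = 1.25, b = 3.0, n = 6
h = (b - a)/n = 0.291667

Simpson's rule: (h/3)[f(x₀) + 4f(x₁) + 2f(x₂) + ... + f(xₙ)]

x_0 = 1.2500, f(x_0) = 0.900572, coefficient = 1
x_1 = 1.5417, f(x_1) = 0.999152, coefficient = 4
x_2 = 1.8333, f(x_2) = 0.932643, coefficient = 2
x_3 = 2.1250, f(x_3) = 0.723044, coefficient = 4
x_4 = 2.4167, f(x_4) = 0.439675, coefficient = 2
x_5 = 2.7083, f(x_5) = 0.176258, coefficient = 4
x_6 = 3.0000, f(x_6) = 0.019915, coefficient = 1

I ≈ (0.291667/3) × 11.258939 = 1.094619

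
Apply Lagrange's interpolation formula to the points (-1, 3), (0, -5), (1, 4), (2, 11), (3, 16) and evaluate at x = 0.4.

Lagrange interpolation formula:
P(x) = Σ yᵢ × Lᵢ(x)
where Lᵢ(x) = Π_{j≠i} (x - xⱼ)/(xᵢ - xⱼ)

L_0(0.4) = (0.4 - 0)/(-1 - 0) × (0.4 - 1)/(-1 - 1) × (0.4 - 2)/(-1 - 2) × (0.4 - 3)/(-1 - 3) = -0.041600
L_1(0.4) = (0.4 - (-1))/(0 - (-1)) × (0.4 - 1)/(0 - 1) × (0.4 - 2)/(0 - 2) × (0.4 - 3)/(0 - 3) = 0.582400
L_2(0.4) = (0.4 - (-1))/(1 - (-1)) × (0.4 - 0)/(1 - 0) × (0.4 - 2)/(1 - 2) × (0.4 - 3)/(1 - 3) = 0.582400
L_3(0.4) = (0.4 - (-1))/(2 - (-1)) × (0.4 - 0)/(2 - 0) × (0.4 - 1)/(2 - 1) × (0.4 - 3)/(2 - 3) = -0.145600
L_4(0.4) = (0.4 - (-1))/(3 - (-1)) × (0.4 - 0)/(3 - 0) × (0.4 - 1)/(3 - 1) × (0.4 - 2)/(3 - 2) = 0.022400

P(0.4) = 3×L_0(0.4) + (-5)×L_1(0.4) + 4×L_2(0.4) + 11×L_3(0.4) + 16×L_4(0.4)
P(0.4) = -1.950400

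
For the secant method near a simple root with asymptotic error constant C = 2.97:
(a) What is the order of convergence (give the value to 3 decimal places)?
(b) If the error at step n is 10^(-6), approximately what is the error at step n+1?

(a) Secant method has superlinear convergence with order φ = (1+√5)/2 ≈ 1.618.
    This means |e_{n+1}| ≈ C|e_n|^1.618.

(b) With |e_n| = 10^(-6) and C = 2.97:
    |e_{n+1}| ≈ 2.97 × (10^(-6))^1.618 = 2.97 × 10^(-9.71)

(a) ≈ 1.618 (golden ratio); (b) |e_{n+1}| ≈ 5.815e-10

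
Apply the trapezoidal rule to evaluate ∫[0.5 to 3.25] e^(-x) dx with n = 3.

f(x) = e^(-x)
a = 0.5, b = 3.25, n = 3
h = (b - a)/n = 0.916667

Trapezoidal rule: (h/2)[f(x₀) + 2f(x₁) + 2f(x₂) + ... + f(xₙ)]

x_0 = 0.5000, f(x_0) = 0.606531, coefficient = 1
x_1 = 1.4167, f(x_1) = 0.242521, coefficient = 2
x_2 = 2.3333, f(x_2) = 0.096972, coefficient = 2
x_3 = 3.2500, f(x_3) = 0.038774, coefficient = 1

I ≈ (0.916667/2) × 1.324291 = 0.606967
Exact value: 0.567756
Error: 0.039210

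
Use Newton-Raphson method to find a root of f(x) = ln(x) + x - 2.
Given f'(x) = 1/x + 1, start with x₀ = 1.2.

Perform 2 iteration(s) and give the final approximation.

f(x) = ln(x) + x - 2
f'(x) = 1/x + 1
x₀ = 1.2

Newton-Raphson formula: x_{n+1} = x_n - f(x_n)/f'(x_n)

Iteration 1:
  f(1.200000) = -0.617678
  f'(1.200000) = 1.833333
  x_1 = 1.200000 - (-0.617678)/1.833333 = 1.536916
Iteration 2:
  f(1.536916) = -0.033307
  f'(1.536916) = 1.650654
  x_2 = 1.536916 - (-0.033307)/1.650654 = 1.557094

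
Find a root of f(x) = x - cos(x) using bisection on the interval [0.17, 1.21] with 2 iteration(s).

f(x) = x - cos(x)
Initial interval: [0.17, 1.21]

Iteration 1:
  c_1 = (0.170000 + 1.210000)/2 = 0.690000
  f(c_1) = f(0.690000) = -0.081246
  f(a) × f(c) ≥ 0, new interval: [0.690000, 1.210000]
Iteration 2:
  c_2 = (0.690000 + 1.210000)/2 = 0.950000
  f(c_2) = f(0.950000) = 0.368317
  f(a) × f(c) < 0, new interval: [0.690000, 0.950000]

After 2 iteration(s), the approximation is c_2 = 0.950000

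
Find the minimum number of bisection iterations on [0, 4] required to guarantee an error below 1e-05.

We need (b-a)/2^n ≤ 1e-05
(4 - 0)/2^n ≤ 1e-05
4/2^n ≤ 1e-05
2^n ≥ 400000
n ≥ log₂(400000) = 18.61
n ≥ 19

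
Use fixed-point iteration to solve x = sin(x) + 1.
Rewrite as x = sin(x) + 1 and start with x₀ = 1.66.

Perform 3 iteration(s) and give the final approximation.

Equation: x = sin(x) + 1
Fixed-point form: x = sin(x) + 1
x₀ = 1.66

x_1 = g(1.660000) = 1.996024
x_2 = g(1.996024) = 1.910945
x_3 = g(1.910945) = 1.942705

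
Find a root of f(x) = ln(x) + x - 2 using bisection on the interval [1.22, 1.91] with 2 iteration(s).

f(x) = ln(x) + x - 2
Initial interval: [1.22, 1.91]

Iteration 1:
  c_1 = (1.220000 + 1.910000)/2 = 1.565000
  f(c_1) = f(1.565000) = 0.012886
  f(a) × f(c) < 0, new interval: [1.220000, 1.565000]
Iteration 2:
  c_2 = (1.220000 + 1.565000)/2 = 1.392500
  f(c_2) = f(1.392500) = -0.276399
  f(a) × f(c) ≥ 0, new interval: [1.392500, 1.565000]

After 2 iteration(s), the approximation is c_2 = 1.392500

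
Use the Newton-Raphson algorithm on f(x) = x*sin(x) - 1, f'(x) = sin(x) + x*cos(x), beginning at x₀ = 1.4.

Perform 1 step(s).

f(x) = x*sin(x) - 1
f'(x) = sin(x) + x*cos(x)
x₀ = 1.4

Newton-Raphson formula: x_{n+1} = x_n - f(x_n)/f'(x_n)

Iteration 1:
  f(1.400000) = 0.379630
  f'(1.400000) = 1.223404
  x_1 = 1.400000 - 0.379630/1.223404 = 1.089694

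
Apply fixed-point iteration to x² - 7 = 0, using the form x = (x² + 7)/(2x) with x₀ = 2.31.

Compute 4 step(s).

Equation: x² - 7 = 0
Fixed-point form: x = (x² + 7)/(2x)
x₀ = 2.31

x_1 = g(2.310000) = 2.670152
x_2 = g(2.670152) = 2.645863
x_3 = g(2.645863) = 2.645751
x_4 = g(2.645751) = 2.645751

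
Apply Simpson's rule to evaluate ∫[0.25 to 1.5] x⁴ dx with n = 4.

f(x) = x⁴
a = 0.25, b = 1.5, n = 4
h = (b - a)/n = 0.312500

Simpson's rule: (h/3)[f(x₀) + 4f(x₁) + 2f(x₂) + ... + f(xₙ)]

x_0 = 0.2500, f(x_0) = 0.003906, coefficient = 1
x_1 = 0.5625, f(x_1) = 0.100113, coefficient = 4
x_2 = 0.8750, f(x_2) = 0.586182, coefficient = 2
x_3 = 1.1875, f(x_3) = 1.988541, coefficient = 4
x_4 = 1.5000, f(x_4) = 5.062500, coefficient = 1

I ≈ (0.312500/3) × 14.593384 = 1.520144
Exact value: 1.518555
Error: 0.001589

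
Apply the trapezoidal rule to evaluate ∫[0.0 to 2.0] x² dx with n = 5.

f(x) = x²
a = 0.0, b = 2.0, n = 5
h = (b - a)/n = 0.400000

Trapezoidal rule: (h/2)[f(x₀) + 2f(x₁) + 2f(x₂) + ... + f(xₙ)]

x_0 = 0.0000, f(x_0) = 0.000000, coefficient = 1
x_1 = 0.4000, f(x_1) = 0.160000, coefficient = 2
x_2 = 0.8000, f(x_2) = 0.640000, coefficient = 2
x_3 = 1.2000, f(x_3) = 1.440000, coefficient = 2
x_4 = 1.6000, f(x_4) = 2.560000, coefficient = 2
x_5 = 2.0000, f(x_5) = 4.000000, coefficient = 1

I ≈ (0.400000/2) × 13.600000 = 2.720000
Exact value: 2.666667
Error: 0.053333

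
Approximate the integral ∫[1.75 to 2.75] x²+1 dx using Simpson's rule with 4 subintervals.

f(x) = x²+1
a = 1.75, b = 2.75, n = 4
h = (b - a)/n = 0.250000

Simpson's rule: (h/3)[f(x₀) + 4f(x₁) + 2f(x₂) + ... + f(xₙ)]

x_0 = 1.7500, f(x_0) = 4.062500, coefficient = 1
x_1 = 2.0000, f(x_1) = 5.000000, coefficient = 4
x_2 = 2.2500, f(x_2) = 6.062500, coefficient = 2
x_3 = 2.5000, f(x_3) = 7.250000, coefficient = 4
x_4 = 2.7500, f(x_4) = 8.562500, coefficient = 1

I ≈ (0.250000/3) × 73.750000 = 6.145833
Exact value: 6.145833
Error: 0.000000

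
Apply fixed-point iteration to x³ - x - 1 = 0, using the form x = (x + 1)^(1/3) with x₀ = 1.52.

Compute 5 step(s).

Equation: x³ - x - 1 = 0
Fixed-point form: x = (x + 1)^(1/3)
x₀ = 1.52

x_1 = g(1.520000) = 1.360818
x_2 = g(1.360818) = 1.331540
x_3 = g(1.331540) = 1.326013
x_4 = g(1.326013) = 1.324964
x_5 = g(1.324964) = 1.324765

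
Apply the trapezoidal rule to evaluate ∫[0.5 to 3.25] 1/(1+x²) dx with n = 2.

f(x) = 1/(1+x²)
a = 0.5, b = 3.25, n = 2
h = (b - a)/n = 1.375000

Trapezoidal rule: (h/2)[f(x₀) + 2f(x₁) + 2f(x₂) + ... + f(xₙ)]

x_0 = 0.5000, f(x_0) = 0.800000, coefficient = 1
x_1 = 1.8750, f(x_1) = 0.221453, coefficient = 2
x_2 = 3.2500, f(x_2) = 0.086486, coefficient = 1

I ≈ (1.375000/2) × 1.329393 = 0.913958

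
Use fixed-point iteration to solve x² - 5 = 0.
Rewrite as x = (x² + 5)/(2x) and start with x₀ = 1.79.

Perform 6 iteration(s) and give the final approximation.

Equation: x² - 5 = 0
Fixed-point form: x = (x² + 5)/(2x)
x₀ = 1.79

x_1 = g(1.790000) = 2.291648
x_2 = g(2.291648) = 2.236742
x_3 = g(2.236742) = 2.236068
x_4 = g(2.236068) = 2.236068
x_5 = g(2.236068) = 2.236068
x_6 = g(2.236068) = 2.236068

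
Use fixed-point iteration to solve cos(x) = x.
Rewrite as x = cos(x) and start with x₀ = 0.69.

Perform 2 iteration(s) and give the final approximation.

Equation: cos(x) = x
Fixed-point form: x = cos(x)
x₀ = 0.69

x_1 = g(0.690000) = 0.771246
x_2 = g(0.771246) = 0.717043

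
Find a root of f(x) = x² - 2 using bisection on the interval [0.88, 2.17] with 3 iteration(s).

f(x) = x² - 2
Initial interval: [0.88, 2.17]

Iteration 1:
  c_1 = (0.880000 + 2.170000)/2 = 1.525000
  f(c_1) = f(1.525000) = 0.325625
  f(a) × f(c) < 0, new interval: [0.880000, 1.525000]
Iteration 2:
  c_2 = (0.880000 + 1.525000)/2 = 1.202500
  f(c_2) = f(1.202500) = -0.553994
  f(a) × f(c) ≥ 0, new interval: [1.202500, 1.525000]
Iteration 3:
  c_3 = (1.202500 + 1.525000)/2 = 1.363750
  f(c_3) = f(1.363750) = -0.140186
  f(a) × f(c) ≥ 0, new interval: [1.363750, 1.525000]

After 3 iteration(s), the approximation is c_3 = 1.363750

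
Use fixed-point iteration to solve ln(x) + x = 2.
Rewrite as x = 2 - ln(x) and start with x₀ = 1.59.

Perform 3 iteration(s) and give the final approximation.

Equation: ln(x) + x = 2
Fixed-point form: x = 2 - ln(x)
x₀ = 1.59

x_1 = g(1.590000) = 1.536266
x_2 = g(1.536266) = 1.570645
x_3 = g(1.570645) = 1.548514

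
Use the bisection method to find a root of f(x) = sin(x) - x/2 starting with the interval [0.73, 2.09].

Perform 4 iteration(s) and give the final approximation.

f(x) = sin(x) - x/2
Initial interval: [0.73, 2.09]

Iteration 1:
  c_1 = (0.730000 + 2.090000)/2 = 1.410000
  f(c_1) = f(1.410000) = 0.282100
  f(a) × f(c) ≥ 0, new interval: [1.410000, 2.090000]
Iteration 2:
  c_2 = (1.410000 + 2.090000)/2 = 1.750000
  f(c_2) = f(1.750000) = 0.108986
  f(a) × f(c) ≥ 0, new interval: [1.750000, 2.090000]
Iteration 3:
  c_3 = (1.750000 + 2.090000)/2 = 1.920000
  f(c_3) = f(1.920000) = -0.020355
  f(a) × f(c) < 0, new interval: [1.750000, 1.920000]
Iteration 4:
  c_4 = (1.750000 + 1.920000)/2 = 1.835000
  f(c_4) = f(1.835000) = 0.047801
  f(a) × f(c) ≥ 0, new interval: [1.835000, 1.920000]

After 4 iteration(s), the approximation is c_4 = 1.835000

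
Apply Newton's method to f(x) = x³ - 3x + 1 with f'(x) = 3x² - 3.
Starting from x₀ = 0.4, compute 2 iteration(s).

f(x) = x³ - 3x + 1
f'(x) = 3x² - 3
x₀ = 0.4

Newton-Raphson formula: x_{n+1} = x_n - f(x_n)/f'(x_n)

Iteration 1:
  f(0.400000) = -0.136000
  f'(0.400000) = -2.520000
  x_1 = 0.400000 - (-0.136000)/(-2.520000) = 0.346032
Iteration 2:
  f(0.346032) = 0.003338
  f'(0.346032) = -2.640786
  x_2 = 0.346032 - 0.003338/(-2.640786) = 0.347296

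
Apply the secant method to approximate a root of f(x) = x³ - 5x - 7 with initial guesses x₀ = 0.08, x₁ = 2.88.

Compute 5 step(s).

f(x) = x³ - 5x - 7
x₀ = 0.08, x₁ = 2.88

Secant formula: x_{n+1} = x_n - f(x_n)(x_n - x_{n-1})/(f(x_n) - f(x_{n-1}))

Iteration 1:
  f(0.080000) = -7.399488
  f(2.880000) = 2.487872
  x_2 = 2.880000 - 2.487872×(2.880000 - 0.080000)/(2.487872 - (-7.399488))
       = 2.175460
Iteration 2:
  f(2.880000) = 2.487872
  f(2.175460) = -7.581662
  x_3 = 2.175460 - (-7.581662)×(2.175460 - 2.880000)/(-7.581662 - 2.487872)
       = 2.705930
Iteration 3:
  f(2.175460) = -7.581662
  f(2.705930) = -0.716679
  x_4 = 2.705930 - (-0.716679)×(2.705930 - 2.175460)/(-0.716679 - (-7.581662))
       = 2.761309
Iteration 4:
  f(2.705930) = -0.716679
  f(2.761309) = 0.247958
  x_5 = 2.761309 - 0.247958×(2.761309 - 2.705930)/(0.247958 - (-0.716679))
       = 2.747074
Iteration 5:
  f(2.761309) = 0.247958
  f(2.747074) = -0.004811
  x_6 = 2.747074 - (-0.004811)×(2.747074 - 2.761309)/(-0.004811 - 0.247958)
       = 2.747345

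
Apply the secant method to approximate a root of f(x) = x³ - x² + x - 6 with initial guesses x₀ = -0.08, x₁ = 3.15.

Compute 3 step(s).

f(x) = x³ - x² + x - 6
x₀ = -0.08, x₁ = 3.15

Secant formula: x_{n+1} = x_n - f(x_n)(x_n - x_{n-1})/(f(x_n) - f(x_{n-1}))

Iteration 1:
  f(-0.080000) = -6.086912
  f(3.150000) = 18.483375
  x_2 = 3.150000 - 18.483375×(3.150000 - (-0.080000))/(18.483375 - (-6.086912))
       = 0.720183
Iteration 2:
  f(3.150000) = 18.483375
  f(0.720183) = -5.424948
  x_3 = 0.720183 - (-5.424948)×(0.720183 - 3.150000)/(-5.424948 - 18.483375)
       = 1.271524
Iteration 3:
  f(0.720183) = -5.424948
  f(1.271524) = -4.289484
  x_4 = 1.271524 - (-4.289484)×(1.271524 - 0.720183)/(-4.289484 - (-5.424948))
       = 3.354345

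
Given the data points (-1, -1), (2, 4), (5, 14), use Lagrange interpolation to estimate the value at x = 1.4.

Lagrange interpolation formula:
P(x) = Σ yᵢ × Lᵢ(x)
where Lᵢ(x) = Π_{j≠i} (x - xⱼ)/(xᵢ - xⱼ)

L_0(1.4) = (1.4 - 2)/(-1 - 2) × (1.4 - 5)/(-1 - 5) = 0.120000
L_1(1.4) = (1.4 - (-1))/(2 - (-1)) × (1.4 - 5)/(2 - 5) = 0.960000
L_2(1.4) = (1.4 - (-1))/(5 - (-1)) × (1.4 - 2)/(5 - 2) = -0.080000

P(1.4) = (-1)×L_0(1.4) + 4×L_1(1.4) + 14×L_2(1.4)
P(1.4) = 2.600000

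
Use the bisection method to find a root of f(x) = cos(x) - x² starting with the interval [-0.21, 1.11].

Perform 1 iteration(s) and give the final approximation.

f(x) = cos(x) - x²
Initial interval: [-0.21, 1.11]

Iteration 1:
  c_1 = (-0.210000 + 1.110000)/2 = 0.450000
  f(c_1) = f(0.450000) = 0.697947
  f(a) × f(c) ≥ 0, new interval: [0.450000, 1.110000]

After 1 iteration(s), the approximation is c_1 = 0.450000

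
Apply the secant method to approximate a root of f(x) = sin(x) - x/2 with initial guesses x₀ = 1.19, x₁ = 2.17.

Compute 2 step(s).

f(x) = sin(x) - x/2
x₀ = 1.19, x₁ = 2.17

Secant formula: x_{n+1} = x_n - f(x_n)(x_n - x_{n-1})/(f(x_n) - f(x_{n-1}))

Iteration 1:
  f(1.190000) = 0.333369
  f(2.170000) = -0.259215
  x_2 = 2.170000 - (-0.259215)×(2.170000 - 1.190000)/(-0.259215 - 0.333369)
       = 1.741317
Iteration 2:
  f(2.170000) = -0.259215
  f(1.741317) = 0.114838
  x_3 = 1.741317 - 0.114838×(1.741317 - 2.170000)/(0.114838 - (-0.259215))
       = 1.872927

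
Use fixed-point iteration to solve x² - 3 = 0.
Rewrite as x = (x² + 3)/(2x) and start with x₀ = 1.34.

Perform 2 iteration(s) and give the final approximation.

Equation: x² - 3 = 0
Fixed-point form: x = (x² + 3)/(2x)
x₀ = 1.34

x_1 = g(1.340000) = 1.789403
x_2 = g(1.789403) = 1.732970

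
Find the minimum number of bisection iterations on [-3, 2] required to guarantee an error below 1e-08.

We need (b-a)/2^n ≤ 1e-08
(2 - (-3))/2^n ≤ 1e-08
5/2^n ≤ 1e-08
2^n ≥ 500000000
n ≥ log₂(500000000) = 28.90
n ≥ 29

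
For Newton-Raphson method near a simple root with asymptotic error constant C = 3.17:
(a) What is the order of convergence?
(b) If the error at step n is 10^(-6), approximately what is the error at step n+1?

(a) Newton-Raphson has quadratic (order 2) convergence near simple roots.
    This means |e_{n+1}| ≈ C|e_n|².

(b) With |e_n| = 10^(-6) and C = 3.17:
    |e_{n+1}| ≈ 3.17 × (10^(-6))² = 3.17 × 10^(-12)

(a) 2 (quadratic); (b) |e_{n+1}| ≈ 3.170e-12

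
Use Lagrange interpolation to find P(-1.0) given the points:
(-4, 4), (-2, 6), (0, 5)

Lagrange interpolation formula:
P(x) = Σ yᵢ × Lᵢ(x)
where Lᵢ(x) = Π_{j≠i} (x - xⱼ)/(xᵢ - xⱼ)

L_0(-1.0) = (-1.0 - (-2))/(-4 - (-2)) × (-1.0 - 0)/(-4 - 0) = -0.125000
L_1(-1.0) = (-1.0 - (-4))/(-2 - (-4)) × (-1.0 - 0)/(-2 - 0) = 0.750000
L_2(-1.0) = (-1.0 - (-4))/(0 - (-4)) × (-1.0 - (-2))/(0 - (-2)) = 0.375000

P(-1.0) = 4×L_0(-1.0) + 6×L_1(-1.0) + 5×L_2(-1.0)
P(-1.0) = 5.875000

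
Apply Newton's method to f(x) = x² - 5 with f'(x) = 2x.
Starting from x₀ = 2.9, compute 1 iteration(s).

f(x) = x² - 5
f'(x) = 2x
x₀ = 2.9

Newton-Raphson formula: x_{n+1} = x_n - f(x_n)/f'(x_n)

Iteration 1:
  f(2.900000) = 3.410000
  f'(2.900000) = 5.800000
  x_1 = 2.900000 - 3.410000/5.800000 = 2.312069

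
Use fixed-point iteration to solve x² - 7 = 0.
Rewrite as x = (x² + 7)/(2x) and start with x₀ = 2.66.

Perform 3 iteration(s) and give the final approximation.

Equation: x² - 7 = 0
Fixed-point form: x = (x² + 7)/(2x)
x₀ = 2.66

x_1 = g(2.660000) = 2.645789
x_2 = g(2.645789) = 2.645751
x_3 = g(2.645751) = 2.645751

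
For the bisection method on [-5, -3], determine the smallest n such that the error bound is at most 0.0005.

We need (b-a)/2^n ≤ 0.0005
(-3 - (-5))/2^n ≤ 0.0005
2/2^n ≤ 0.0005
2^n ≥ 4000
n ≥ log₂(4000) = 11.97
n ≥ 12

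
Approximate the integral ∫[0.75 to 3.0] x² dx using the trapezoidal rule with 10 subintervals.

f(x) = x²
a = 0.75, b = 3.0, n = 10
h = (b - a)/n = 0.225000

Trapezoidal rule: (h/2)[f(x₀) + 2f(x₁) + 2f(x₂) + ... + f(xₙ)]

x_0 = 0.7500, f(x_0) = 0.562500, coefficient = 1
x_1 = 0.9750, f(x_1) = 0.950625, coefficient = 2
x_2 = 1.2000, f(x_2) = 1.440000, coefficient = 2
x_3 = 1.4250, f(x_3) = 2.030625, coefficient = 2
x_4 = 1.6500, f(x_4) = 2.722500, coefficient = 2
x_5 = 1.8750, f(x_5) = 3.515625, coefficient = 2
x_6 = 2.1000, f(x_6) = 4.410000, coefficient = 2
x_7 = 2.3250, f(x_7) = 5.405625, coefficient = 2
x_8 = 2.5500, f(x_8) = 6.502500, coefficient = 2
x_9 = 2.7750, f(x_9) = 7.700625, coefficient = 2
x_10 = 3.0000, f(x_10) = 9.000000, coefficient = 1

I ≈ (0.225000/2) × 78.918750 = 8.878359
Exact value: 8.859375
Error: 0.018984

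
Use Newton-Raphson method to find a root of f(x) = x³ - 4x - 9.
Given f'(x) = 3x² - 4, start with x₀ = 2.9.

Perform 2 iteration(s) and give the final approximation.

f(x) = x³ - 4x - 9
f'(x) = 3x² - 4
x₀ = 2.9

Newton-Raphson formula: x_{n+1} = x_n - f(x_n)/f'(x_n)

Iteration 1:
  f(2.900000) = 3.789000
  f'(2.900000) = 21.230000
  x_1 = 2.900000 - 3.789000/21.230000 = 2.721526
Iteration 2:
  f(2.721526) = 0.271435
  f'(2.721526) = 18.220114
  x_2 = 2.721526 - 0.271435/18.220114 = 2.706629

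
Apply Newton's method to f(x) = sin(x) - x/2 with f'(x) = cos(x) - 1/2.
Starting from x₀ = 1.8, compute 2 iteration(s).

f(x) = sin(x) - x/2
f'(x) = cos(x) - 1/2
x₀ = 1.8

Newton-Raphson formula: x_{n+1} = x_n - f(x_n)/f'(x_n)

Iteration 1:
  f(1.800000) = 0.073848
  f'(1.800000) = -0.727202
  x_1 = 1.800000 - 0.073848/(-0.727202) = 1.901550
Iteration 2:
  f(1.901550) = -0.004977
  f'(1.901550) = -0.824756
  x_2 = 1.901550 - (-0.004977)/(-0.824756) = 1.895515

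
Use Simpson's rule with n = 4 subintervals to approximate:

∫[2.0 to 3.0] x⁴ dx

f(x) = x⁴
a = 2.0, b = 3.0, n = 4
h = (b - a)/n = 0.250000

Simpson's rule: (h/3)[f(x₀) + 4f(x₁) + 2f(x₂) + ... + f(xₙ)]

x_0 = 2.0000, f(x_0) = 16.000000, coefficient = 1
x_1 = 2.2500, f(x_1) = 25.628906, coefficient = 4
x_2 = 2.5000, f(x_2) = 39.062500, coefficient = 2
x_3 = 2.7500, f(x_3) = 57.191406, coefficient = 4
x_4 = 3.0000, f(x_4) = 81.000000, coefficient = 1

I ≈ (0.250000/3) × 506.406250 = 42.200521
Exact value: 42.200000
Error: 0.000521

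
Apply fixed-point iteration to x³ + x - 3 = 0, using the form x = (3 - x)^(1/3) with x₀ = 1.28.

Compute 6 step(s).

Equation: x³ + x - 3 = 0
Fixed-point form: x = (3 - x)^(1/3)
x₀ = 1.28

x_1 = g(1.280000) = 1.198145
x_2 = g(1.198145) = 1.216858
x_3 = g(1.216858) = 1.212631
x_4 = g(1.212631) = 1.213588
x_5 = g(1.213588) = 1.213372
x_6 = g(1.213372) = 1.213421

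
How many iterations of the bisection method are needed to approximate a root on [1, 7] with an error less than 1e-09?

We need (b-a)/2^n ≤ 1e-09
(7 - 1)/2^n ≤ 1e-09
6/2^n ≤ 1e-09
2^n ≥ 6000000000
n ≥ log₂(6000000000) = 32.48
n ≥ 33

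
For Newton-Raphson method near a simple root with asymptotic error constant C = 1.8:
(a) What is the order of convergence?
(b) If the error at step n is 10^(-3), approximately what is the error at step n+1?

(a) Newton-Raphson has quadratic (order 2) convergence near simple roots.
    This means |e_{n+1}| ≈ C|e_n|².

(b) With |e_n| = 10^(-3) and C = 1.8:
    |e_{n+1}| ≈ 1.8 × (10^(-3))² = 1.8 × 10^(-6)

(a) 2 (quadratic); (b) |e_{n+1}| ≈ 1.800e-06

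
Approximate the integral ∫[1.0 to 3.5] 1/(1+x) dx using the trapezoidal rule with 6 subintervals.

f(x) = 1/(1+x)
a = 1.0, b = 3.5, n = 6
h = (b - a)/n = 0.416667

Trapezoidal rule: (h/2)[f(x₀) + 2f(x₁) + 2f(x₂) + ... + f(xₙ)]

x_0 = 1.0000, f(x_0) = 0.500000, coefficient = 1
x_1 = 1.4167, f(x_1) = 0.413793, coefficient = 2
x_2 = 1.8333, f(x_2) = 0.352941, coefficient = 2
x_3 = 2.2500, f(x_3) = 0.307692, coefficient = 2
x_4 = 2.6667, f(x_4) = 0.272727, coefficient = 2
x_5 = 3.0833, f(x_5) = 0.244898, coefficient = 2
x_6 = 3.5000, f(x_6) = 0.222222, coefficient = 1

I ≈ (0.416667/2) × 3.906326 = 0.813818
Exact value: 0.810930
Error: 0.002888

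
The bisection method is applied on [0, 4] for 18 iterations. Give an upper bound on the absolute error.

Bisection error bound: |error| ≤ (b-a)/2^n
|error| ≤ (4 - 0)/2^18 = 4/2^18
|error| ≤ 0.0000152588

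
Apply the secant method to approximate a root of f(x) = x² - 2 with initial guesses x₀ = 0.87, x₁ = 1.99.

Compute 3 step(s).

f(x) = x² - 2
x₀ = 0.87, x₁ = 1.99

Secant formula: x_{n+1} = x_n - f(x_n)(x_n - x_{n-1})/(f(x_n) - f(x_{n-1}))

Iteration 1:
  f(0.870000) = -1.243100
  f(1.990000) = 1.960100
  x_2 = 1.990000 - 1.960100×(1.990000 - 0.870000)/(1.960100 - (-1.243100))
       = 1.304650
Iteration 2:
  f(1.990000) = 1.960100
  f(1.304650) = -0.297887
  x_3 = 1.304650 - (-0.297887)×(1.304650 - 1.990000)/(-0.297887 - 1.960100)
       = 1.395066
Iteration 3:
  f(1.304650) = -0.297887
  f(1.395066) = -0.053791
  x_4 = 1.395066 - (-0.053791)×(1.395066 - 1.304650)/(-0.053791 - (-0.297887))
       = 1.414991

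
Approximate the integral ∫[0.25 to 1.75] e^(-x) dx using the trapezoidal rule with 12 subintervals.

f(x) = e^(-x)
a = 0.25, b = 1.75, n = 12
h = (b - a)/n = 0.125000

Trapezoidal rule: (h/2)[f(x₀) + 2f(x₁) + 2f(x₂) + ... + f(xₙ)]

x_0 = 0.2500, f(x_0) = 0.778801, coefficient = 1
x_1 = 0.3750, f(x_1) = 0.687289, coefficient = 2
x_2 = 0.5000, f(x_2) = 0.606531, coefficient = 2
x_3 = 0.6250, f(x_3) = 0.535261, coefficient = 2
x_4 = 0.7500, f(x_4) = 0.472367, coefficient = 2
x_5 = 0.8750, f(x_5) = 0.416862, coefficient = 2
x_6 = 1.0000, f(x_6) = 0.367879, coefficient = 2
x_7 = 1.1250, f(x_7) = 0.324652, coefficient = 2
x_8 = 1.2500, f(x_8) = 0.286505, coefficient = 2
x_9 = 1.3750, f(x_9) = 0.252840, coefficient = 2
x_10 = 1.5000, f(x_10) = 0.223130, coefficient = 2
x_11 = 1.6250, f(x_11) = 0.196912, coefficient = 2
x_12 = 1.7500, f(x_12) = 0.173774, coefficient = 1

I ≈ (0.125000/2) × 9.693031 = 0.605814
Exact value: 0.605027
Error: 0.000788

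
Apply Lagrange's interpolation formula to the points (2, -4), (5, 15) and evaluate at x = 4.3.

Lagrange interpolation formula:
P(x) = Σ yᵢ × Lᵢ(x)
where Lᵢ(x) = Π_{j≠i} (x - xⱼ)/(xᵢ - xⱼ)

L_0(4.3) = (4.3 - 5)/(2 - 5) = 0.233333
L_1(4.3) = (4.3 - 2)/(5 - 2) = 0.766667

P(4.3) = (-4)×L_0(4.3) + 15×L_1(4.3)
P(4.3) = 10.566667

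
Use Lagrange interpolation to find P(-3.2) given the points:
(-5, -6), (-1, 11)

Lagrange interpolation formula:
P(x) = Σ yᵢ × Lᵢ(x)
where Lᵢ(x) = Π_{j≠i} (x - xⱼ)/(xᵢ - xⱼ)

L_0(-3.2) = (-3.2 - (-1))/(-5 - (-1)) = 0.550000
L_1(-3.2) = (-3.2 - (-5))/(-1 - (-5)) = 0.450000

P(-3.2) = (-6)×L_0(-3.2) + 11×L_1(-3.2)
P(-3.2) = 1.650000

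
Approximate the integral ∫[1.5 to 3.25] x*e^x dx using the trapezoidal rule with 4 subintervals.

f(x) = x*e^x
a = 1.5, b = 3.25, n = 4
h = (b - a)/n = 0.437500

Trapezoidal rule: (h/2)[f(x₀) + 2f(x₁) + 2f(x₂) + ... + f(xₙ)]

x_0 = 1.5000, f(x_0) = 6.722534, coefficient = 1
x_1 = 1.9375, f(x_1) = 13.448916, coefficient = 2
x_2 = 2.3750, f(x_2) = 25.533656, coefficient = 2
x_3 = 2.8125, f(x_3) = 46.832330, coefficient = 2
x_4 = 3.2500, f(x_4) = 83.818605, coefficient = 1

I ≈ (0.437500/2) × 262.170941 = 57.349893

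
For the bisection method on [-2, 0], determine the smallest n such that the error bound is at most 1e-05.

We need (b-a)/2^n ≤ 1e-05
(0 - (-2))/2^n ≤ 1e-05
2/2^n ≤ 1e-05
2^n ≥ 200000
n ≥ log₂(200000) = 17.61
n ≥ 18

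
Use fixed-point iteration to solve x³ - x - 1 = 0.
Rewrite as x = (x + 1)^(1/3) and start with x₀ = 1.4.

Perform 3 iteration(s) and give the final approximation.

Equation: x³ - x - 1 = 0
Fixed-point form: x = (x + 1)^(1/3)
x₀ = 1.4

x_1 = g(1.400000) = 1.338866
x_2 = g(1.338866) = 1.327400
x_3 = g(1.327400) = 1.325227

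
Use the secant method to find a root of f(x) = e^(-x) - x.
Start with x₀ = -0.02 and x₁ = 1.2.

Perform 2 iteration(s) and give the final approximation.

f(x) = e^(-x) - x
x₀ = -0.02, x₁ = 1.2

Secant formula: x_{n+1} = x_n - f(x_n)(x_n - x_{n-1})/(f(x_n) - f(x_{n-1}))

Iteration 1:
  f(-0.020000) = 1.040201
  f(1.200000) = -0.898806
  x_2 = 1.200000 - (-0.898806)×(1.200000 - (-0.020000))/(-0.898806 - 1.040201)
       = 0.634482
Iteration 2:
  f(1.200000) = -0.898806
  f(0.634482) = -0.104272
  x_3 = 0.634482 - (-0.104272)×(0.634482 - 1.200000)/(-0.104272 - (-0.898806))
       = 0.560265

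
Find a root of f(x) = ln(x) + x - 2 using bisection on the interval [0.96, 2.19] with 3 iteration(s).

f(x) = ln(x) + x - 2
Initial interval: [0.96, 2.19]

Iteration 1:
  c_1 = (0.960000 + 2.190000)/2 = 1.575000
  f(c_1) = f(1.575000) = 0.029255
  f(a) × f(c) < 0, new interval: [0.960000, 1.575000]
Iteration 2:
  c_2 = (0.960000 + 1.575000)/2 = 1.267500
  f(c_2) = f(1.267500) = -0.495454
  f(a) × f(c) ≥ 0, new interval: [1.267500, 1.575000]
Iteration 3:
  c_3 = (1.267500 + 1.575000)/2 = 1.421250
  f(c_3) = f(1.421250) = -0.227213
  f(a) × f(c) ≥ 0, new interval: [1.421250, 1.575000]

After 3 iteration(s), the approximation is c_3 = 1.421250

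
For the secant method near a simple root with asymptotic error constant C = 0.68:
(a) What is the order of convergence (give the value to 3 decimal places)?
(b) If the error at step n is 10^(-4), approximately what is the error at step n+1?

(a) Secant method has superlinear convergence with order φ = (1+√5)/2 ≈ 1.618.
    This means |e_{n+1}| ≈ C|e_n|^1.618.

(b) With |e_n| = 10^(-4) and C = 0.68:
    |e_{n+1}| ≈ 0.68 × (10^(-4))^1.618 = 0.68 × 10^(-6.47)

(a) ≈ 1.618 (golden ratio); (b) |e_{n+1}| ≈ 2.293e-07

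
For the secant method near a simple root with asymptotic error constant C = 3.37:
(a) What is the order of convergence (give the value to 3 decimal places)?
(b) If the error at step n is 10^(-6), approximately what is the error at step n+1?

(a) Secant method has superlinear convergence with order φ = (1+√5)/2 ≈ 1.618.
    This means |e_{n+1}| ≈ C|e_n|^1.618.

(b) With |e_n| = 10^(-6) and C = 3.37:
    |e_{n+1}| ≈ 3.37 × (10^(-6))^1.618 = 3.37 × 10^(-9.71)

(a) ≈ 1.618 (golden ratio); (b) |e_{n+1}| ≈ 6.598e-10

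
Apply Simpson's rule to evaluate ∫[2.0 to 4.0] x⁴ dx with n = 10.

f(x) = x⁴
a = 2.0, b = 4.0, n = 10
h = (b - a)/n = 0.200000

Simpson's rule: (h/3)[f(x₀) + 4f(x₁) + 2f(x₂) + ... + f(xₙ)]

x_0 = 2.0000, f(x_0) = 16.000000, coefficient = 1
x_1 = 2.2000, f(x_1) = 23.425600, coefficient = 4
x_2 = 2.4000, f(x_2) = 33.177600, coefficient = 2
x_3 = 2.6000, f(x_3) = 45.697600, coefficient = 4
x_4 = 2.8000, f(x_4) = 61.465600, coefficient = 2
x_5 = 3.0000, f(x_5) = 81.000000, coefficient = 4
x_6 = 3.2000, f(x_6) = 104.857600, coefficient = 2
x_7 = 3.4000, f(x_7) = 133.633600, coefficient = 4
x_8 = 3.6000, f(x_8) = 167.961600, coefficient = 2
x_9 = 3.8000, f(x_9) = 208.513600, coefficient = 4
x_10 = 4.0000, f(x_10) = 256.000000, coefficient = 1

I ≈ (0.200000/3) × 2976.006400 = 198.400427
Exact value: 198.400000
Error: 0.000427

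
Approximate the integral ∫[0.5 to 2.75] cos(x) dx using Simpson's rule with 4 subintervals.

f(x) = cos(x)
a = 0.5, b = 2.75, n = 4
h = (b - a)/n = 0.562500

Simpson's rule: (h/3)[f(x₀) + 4f(x₁) + 2f(x₂) + ... + f(xₙ)]

x_0 = 0.5000, f(x_0) = 0.877583, coefficient = 1
x_1 = 1.0625, f(x_1) = 0.486690, coefficient = 4
x_2 = 1.6250, f(x_2) = -0.054177, coefficient = 2
x_3 = 2.1875, f(x_3) = -0.578349, coefficient = 4
x_4 = 2.7500, f(x_4) = -0.924302, coefficient = 1

I ≈ (0.562500/3) × -0.521712 = -0.097821
Exact value: -0.097765
Error: 0.000056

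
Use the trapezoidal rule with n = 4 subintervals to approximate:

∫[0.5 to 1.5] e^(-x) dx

f(x) = e^(-x)
a = 0.5, b = 1.5, n = 4
h = (b - a)/n = 0.250000

Trapezoidal rule: (h/2)[f(x₀) + 2f(x₁) + 2f(x₂) + ... + f(xₙ)]

x_0 = 0.5000, f(x_0) = 0.606531, coefficient = 1
x_1 = 0.7500, f(x_1) = 0.472367, coefficient = 2
x_2 = 1.0000, f(x_2) = 0.367879, coefficient = 2
x_3 = 1.2500, f(x_3) = 0.286505, coefficient = 2
x_4 = 1.5000, f(x_4) = 0.223130, coefficient = 1

I ≈ (0.250000/2) × 3.083162 = 0.385395
Exact value: 0.383400
Error: 0.001995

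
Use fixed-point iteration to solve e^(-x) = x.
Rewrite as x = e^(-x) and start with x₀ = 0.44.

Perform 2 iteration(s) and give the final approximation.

Equation: e^(-x) = x
Fixed-point form: x = e^(-x)
x₀ = 0.44

x_1 = g(0.440000) = 0.644036
x_2 = g(0.644036) = 0.525168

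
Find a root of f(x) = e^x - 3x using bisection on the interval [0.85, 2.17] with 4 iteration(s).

f(x) = e^x - 3x
Initial interval: [0.85, 2.17]

Iteration 1:
  c_1 = (0.850000 + 2.170000)/2 = 1.510000
  f(c_1) = f(1.510000) = -0.003269
  f(a) × f(c) ≥ 0, new interval: [1.510000, 2.170000]
Iteration 2:
  c_2 = (1.510000 + 2.170000)/2 = 1.840000
  f(c_2) = f(1.840000) = 0.776538
  f(a) × f(c) < 0, new interval: [1.510000, 1.840000]
Iteration 3:
  c_3 = (1.510000 + 1.840000)/2 = 1.675000
  f(c_3) = f(1.675000) = 0.313795
  f(a) × f(c) < 0, new interval: [1.510000, 1.675000]
Iteration 4:
  c_4 = (1.510000 + 1.675000)/2 = 1.592500
  f(c_4) = f(1.592500) = 0.138524
  f(a) × f(c) < 0, new interval: [1.510000, 1.592500]

After 4 iteration(s), the approximation is c_4 = 1.592500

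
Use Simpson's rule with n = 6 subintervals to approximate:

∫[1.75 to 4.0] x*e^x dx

f(x) = x*e^x
a = 1.75, b = 4.0, n = 6
h = (b - a)/n = 0.375000

Simpson's rule: (h/3)[f(x₀) + 4f(x₁) + 2f(x₂) + ... + f(xₙ)]

x_0 = 1.7500, f(x_0) = 10.070555, coefficient = 1
x_1 = 2.1250, f(x_1) = 17.792407, coefficient = 4
x_2 = 2.5000, f(x_2) = 30.456235, coefficient = 2
x_3 = 2.8750, f(x_3) = 50.960594, coefficient = 4
x_4 = 3.2500, f(x_4) = 83.818605, coefficient = 2
x_5 = 3.6250, f(x_5) = 136.027121, coefficient = 4
x_6 = 4.0000, f(x_6) = 218.392600, coefficient = 1

I ≈ (0.375000/3) × 1276.133326 = 159.516666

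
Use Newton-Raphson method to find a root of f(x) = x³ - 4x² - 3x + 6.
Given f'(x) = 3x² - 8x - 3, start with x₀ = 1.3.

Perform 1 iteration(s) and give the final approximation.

f(x) = x³ - 4x² - 3x + 6
f'(x) = 3x² - 8x - 3
x₀ = 1.3

Newton-Raphson formula: x_{n+1} = x_n - f(x_n)/f'(x_n)

Iteration 1:
  f(1.300000) = -2.463000
  f'(1.300000) = -8.330000
  x_1 = 1.300000 - (-2.463000)/(-8.330000) = 1.004322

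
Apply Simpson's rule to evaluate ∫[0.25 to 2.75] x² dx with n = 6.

f(x) = x²
a = 0.25, b = 2.75, n = 6
h = (b - a)/n = 0.416667

Simpson's rule: (h/3)[f(x₀) + 4f(x₁) + 2f(x₂) + ... + f(xₙ)]

x_0 = 0.2500, f(x_0) = 0.062500, coefficient = 1
x_1 = 0.6667, f(x_1) = 0.444444, coefficient = 4
x_2 = 1.0833, f(x_2) = 1.173611, coefficient = 2
x_3 = 1.5000, f(x_3) = 2.250000, coefficient = 4
x_4 = 1.9167, f(x_4) = 3.673611, coefficient = 2
x_5 = 2.3333, f(x_5) = 5.444444, coefficient = 4
x_6 = 2.7500, f(x_6) = 7.562500, coefficient = 1

I ≈ (0.416667/3) × 49.875000 = 6.927083
Exact value: 6.927083
Error: 0.000000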